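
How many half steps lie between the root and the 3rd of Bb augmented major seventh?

The chord tones of Bb augmented major seventh are Bb, D, F#, A.
Bb to D is a major third: 4 semitones.

4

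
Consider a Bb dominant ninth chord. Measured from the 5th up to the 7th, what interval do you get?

Spelling the chord: Bb D F Ab C.
5th = F; 7th = Ab.
From F to Ab: 3 semitones over a third = minor.

minor 3rd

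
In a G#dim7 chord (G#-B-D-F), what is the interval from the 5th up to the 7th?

minor 3rd

The 5th is D and the 7th is F.
From D to F: 3 semitones over a third = minor.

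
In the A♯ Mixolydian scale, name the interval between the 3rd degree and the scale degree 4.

minor second

A♯ mixolydian: A♯ B♯ C𝄪 D♯ E♯ F𝄪 G♯.
The 3rd degree is C𝄪 and the 4th degree is D♯.
C𝄪 up to D♯ is 1 semitone, a half step narrower than a major second, so the interval is minor.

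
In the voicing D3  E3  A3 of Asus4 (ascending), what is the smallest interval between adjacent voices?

Adjacent intervals: D3→E3 = major second; E3→A3 = perfect fourth.
The smallest is D3 to E3, a major second (2 semitones).

major second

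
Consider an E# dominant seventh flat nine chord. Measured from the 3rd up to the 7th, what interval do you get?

d5

Spelling the chord: E#–G##–B#–D#–F#.
That puts G## below D#.
5 letter names make it a fifth; at 6 semitones (a half step narrower than perfect) the quality is diminished.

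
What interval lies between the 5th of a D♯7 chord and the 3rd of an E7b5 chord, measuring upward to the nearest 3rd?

minor seventh

D♯7 has A♯ as its 5th, and E7b5 has G♯ as its 3rd.
From A♯ to G♯: 10 semitones over a seventh = minor.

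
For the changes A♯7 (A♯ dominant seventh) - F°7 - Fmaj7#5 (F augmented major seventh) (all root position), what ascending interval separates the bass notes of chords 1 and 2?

diminished sixth

The roots are A♯ and F.
A♯ up to F is 7 semitones, a whole step narrower than a major sixth, so the interval is diminished.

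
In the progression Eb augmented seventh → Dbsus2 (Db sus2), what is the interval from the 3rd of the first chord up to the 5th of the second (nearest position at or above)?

The 3rd of Eb augmented seventh is G; the 5th of Dbsus2 (Db sus2) is Ab.
2 letter names make it a second; at 1 semitone (a half step narrower than major) the quality is minor.

minor second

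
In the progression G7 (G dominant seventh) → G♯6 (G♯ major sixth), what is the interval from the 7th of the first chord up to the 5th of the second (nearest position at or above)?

The 7th of G7 (G dominant seventh) is F; the 5th of G♯6 (G♯ major sixth) is D♯.
From F to D♯: 10 semitones over a sixth = augmented.

A6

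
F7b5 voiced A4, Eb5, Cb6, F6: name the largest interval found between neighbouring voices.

Adjacent intervals: A4→Eb5 = diminished fifth; Eb5→Cb6 = minor sixth; Cb6→F6 = augmented fourth.
The largest is Eb5 to Cb6, a minor sixth (8 semitones).

m6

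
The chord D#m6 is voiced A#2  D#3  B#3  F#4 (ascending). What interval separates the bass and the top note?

m13

The outer voices are A#2 and F#4.
From A# to F#: 20 semitones over a thirteenth = minor.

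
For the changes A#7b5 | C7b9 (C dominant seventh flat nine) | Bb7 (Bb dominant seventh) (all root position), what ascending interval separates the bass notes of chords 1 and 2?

The roots are A# and C.
3 letter names make it a third; at 2 semitones (a whole step narrower than major) the quality is diminished.

diminished third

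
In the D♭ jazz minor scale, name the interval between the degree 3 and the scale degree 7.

augmented fifth

Spelling the D♭ jazz minor scale: D♭ E♭ F♭ G♭ A♭ B♭ C.
Degree 3 = F♭; 7th degree = C.
5 letter names make it a fifth; at 8 semitones (a half step wider than perfect) the quality is augmented.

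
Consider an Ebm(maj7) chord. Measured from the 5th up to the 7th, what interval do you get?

EbmM7: Eb-Gb-Bb-D.
5th = Bb; 7th = D.
Counting 3 letters and 4 half steps from Bb gives a major third.

major third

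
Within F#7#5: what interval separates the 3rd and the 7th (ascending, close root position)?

Spelling the chord: F#–A#–C##–E.
The 3rd is A# and the 7th is E.
A# up to E is 6 semitones, a half step narrower than a perfect fifth, so the interval is diminished.

diminished 5th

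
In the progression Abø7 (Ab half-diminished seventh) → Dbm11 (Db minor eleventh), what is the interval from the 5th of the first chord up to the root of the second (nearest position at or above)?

major 7th

The 5th of Abø7 (Ab half-diminished seventh) is Ebb; the root of Dbm11 (Db minor eleventh) is Db.
Counting 7 letters and 11 half steps from Ebb gives a major seventh.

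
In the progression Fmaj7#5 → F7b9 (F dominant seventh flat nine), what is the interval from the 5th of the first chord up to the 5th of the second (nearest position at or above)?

Fmaj7#5 has C# as its 5th, and F7b9 (F dominant seventh flat nine) has C as its 5th.
8 letter names make it an octave; at 11 semitones (a half step narrower than perfect) the quality is diminished.

diminished octave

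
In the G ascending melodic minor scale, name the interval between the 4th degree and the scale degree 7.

Spelling the G ascending melodic minor scale: G A Bb C D E F#.
That puts C below F#.
From C to F#: 6 semitones over a fourth = augmented.

augmented fourth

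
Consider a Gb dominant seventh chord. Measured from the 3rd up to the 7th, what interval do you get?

Gb7 (Gb dominant seventh): Gb, Bb, Db, Fb.
3rd = Bb; 7th = Fb.
From Bb to Fb: 6 semitones over a fifth = diminished.

diminished 5th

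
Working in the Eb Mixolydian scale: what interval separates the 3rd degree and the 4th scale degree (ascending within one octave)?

minor 2nd

Spelling the Eb Mixolydian scale: Eb F G Ab Bb C Db.
3rd degree = G; scale degree 4 = Ab.
From G to Ab: 1 semitone over a second = minor.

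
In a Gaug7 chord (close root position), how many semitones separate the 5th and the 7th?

2

Spelling the chord: G–B–D#–F.
D# to F is a diminished third: 2 semitones.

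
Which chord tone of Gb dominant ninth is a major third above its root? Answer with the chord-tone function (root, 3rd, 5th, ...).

3rd

Gb dominant ninth: Gb-Bb-Db-Fb-Ab.
The root is Gb. A major third above Gb is Bb.
Bb is the chord's 3rd.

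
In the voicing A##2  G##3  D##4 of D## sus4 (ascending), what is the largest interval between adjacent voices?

Adjacent intervals: A##2→G##3 = minor seventh; G##3→D##4 = perfect fifth.
The largest is A##2 to G##3, a minor seventh (10 semitones).

minor 7th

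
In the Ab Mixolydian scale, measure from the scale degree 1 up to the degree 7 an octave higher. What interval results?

The scale runs Ab Bb C Db Eb F Gb.
Scale degree 1 = Ab; 7th scale degree (up an octave) = Gb.
From Ab to Gb: 22 semitones over a fourteenth = minor.

minor fourteenth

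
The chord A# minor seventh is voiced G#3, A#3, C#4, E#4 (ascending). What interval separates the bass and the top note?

The outer voices are G#3 and E#4.
From G# to E# is 9 semitones, exactly the major sixth.

major 6th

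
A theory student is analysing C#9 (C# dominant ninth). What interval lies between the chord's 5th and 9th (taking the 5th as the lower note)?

perfect fifth

The chord tones of C#9 are C#, E#, G#, B, D#.
5th = G#; 9th = D#.
Counting 5 letters and 7 half steps from G# gives a perfect fifth.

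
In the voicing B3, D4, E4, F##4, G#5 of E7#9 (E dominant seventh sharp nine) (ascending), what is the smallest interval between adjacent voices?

Adjacent intervals: B3→D4 = minor third; D4→E4 = major second; E4→F##4 = augmented second; F##4→G#5 = minor ninth.
The smallest is D4 to E4, a major second (2 semitones).

major second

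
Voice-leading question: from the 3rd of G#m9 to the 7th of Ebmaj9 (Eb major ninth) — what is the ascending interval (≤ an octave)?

minor third

The 3rd of G#m9 is B; the 7th of Ebmaj9 (Eb major ninth) is D.
3 letter names make it a third; at 3 semitones (a half step narrower than major) the quality is minor.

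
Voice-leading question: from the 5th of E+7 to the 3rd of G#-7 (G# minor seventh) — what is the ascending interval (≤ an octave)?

The 5th of E+7 is B#; the 3rd of G#-7 (G# minor seventh) is B.
B# up to B is 11 semitones, a half step narrower than a perfect octave, so the interval is diminished.

d8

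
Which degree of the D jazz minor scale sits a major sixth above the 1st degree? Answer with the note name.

B

The scale is D E F G A B C♯.
The 1st degree is D; a major sixth above that is B — scale degree 6.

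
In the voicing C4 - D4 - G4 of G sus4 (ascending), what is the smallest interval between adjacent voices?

M2

Adjacent intervals: C4→D4 = major second; D4→G4 = perfect fourth.
The smallest is C4 to D4, a major second (2 semitones).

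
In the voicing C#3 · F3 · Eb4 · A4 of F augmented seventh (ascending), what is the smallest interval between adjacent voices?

diminished fourth

Adjacent intervals: C#3→F3 = diminished fourth; F3→Eb4 = minor seventh; Eb4→A4 = augmented fourth.
The smallest is C#3 to F3, a diminished fourth (4 semitones).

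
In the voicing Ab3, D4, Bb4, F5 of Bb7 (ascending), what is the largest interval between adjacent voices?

Adjacent intervals: Ab3→D4 = augmented fourth; D4→Bb4 = minor sixth; Bb4→F5 = perfect fifth.
The largest is D4 to Bb4, a minor sixth (8 semitones).

minor sixth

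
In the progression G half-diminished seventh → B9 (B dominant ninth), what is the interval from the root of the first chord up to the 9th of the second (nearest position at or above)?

The root of G half-diminished seventh is G; the 9th of B9 (B dominant ninth) is C#.
From G to C#: 6 semitones over a fourth = augmented.

augmented fourth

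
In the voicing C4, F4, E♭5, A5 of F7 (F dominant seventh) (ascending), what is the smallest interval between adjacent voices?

perfect 4th

Adjacent intervals: C4→F4 = perfect fourth; F4→E♭5 = minor seventh; E♭5→A5 = augmented fourth.
The smallest is C4 to F4, a perfect fourth (5 semitones).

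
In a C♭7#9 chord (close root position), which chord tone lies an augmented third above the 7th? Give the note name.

D

The chord tones of C♭7#9 are C♭, E♭, G♭, B𝄫, D.
The 7th is B𝄫. An augmented third above B𝄫 is D.
D is the chord's 9th.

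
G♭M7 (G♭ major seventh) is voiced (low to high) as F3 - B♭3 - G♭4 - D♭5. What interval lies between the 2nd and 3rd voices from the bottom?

m6

Those voices are B♭3 and G♭4.
6 letter names make it a sixth; at 8 semitones (a half step narrower than major) the quality is minor.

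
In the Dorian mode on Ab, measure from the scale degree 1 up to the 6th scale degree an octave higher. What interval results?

Spelling the Dorian mode on Ab: Ab Bb Cb Db Eb F Gb.
Scale degree 1 = Ab; 6th scale degree (up an octave) = F.
From Ab to F is 21 semitones, exactly the major thirteenth.

major 13th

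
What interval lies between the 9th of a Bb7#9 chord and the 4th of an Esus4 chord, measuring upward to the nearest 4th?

Bb7#9 has C# as its 9th, and Esus4 has A as its 4th.
From C# to A: 8 semitones over a sixth = minor.

minor sixth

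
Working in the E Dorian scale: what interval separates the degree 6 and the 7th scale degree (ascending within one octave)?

Spelling the E Dorian scale: E F# G A B C# D.
Degree 6 = C#; 7th degree = D.
From C# to D: 1 semitone over a second = minor.

minor second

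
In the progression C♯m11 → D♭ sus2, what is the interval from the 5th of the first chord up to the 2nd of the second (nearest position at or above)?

C♯m11 has G♯ as its 5th, and D♭ sus2 has E♭ as its 2nd.
From G♯ to E♭: 7 semitones over a sixth = diminished.

diminished sixth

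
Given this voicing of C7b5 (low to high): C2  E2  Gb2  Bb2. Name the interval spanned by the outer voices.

The outer voices are C2 and Bb2.
C up to Bb is 10 semitones, a half step narrower than a major seventh, so the interval is minor.

minor 7th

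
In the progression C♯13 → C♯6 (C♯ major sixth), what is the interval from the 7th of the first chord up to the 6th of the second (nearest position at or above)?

C♯13 has B as its 7th, and C♯6 (C♯ major sixth) has A♯ as its 6th.
B up to A♯ spans 7 letter names and 11 semitones — a major seventh.

major seventh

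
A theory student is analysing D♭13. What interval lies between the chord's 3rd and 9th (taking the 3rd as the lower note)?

D♭ dominant thirteenth is spelled D♭, F, A♭, C♭, E♭, B♭.
So we need the interval from F up to E♭.
7 letter names make it a seventh; at 10 semitones (a half step narrower than major) the quality is minor.

minor seventh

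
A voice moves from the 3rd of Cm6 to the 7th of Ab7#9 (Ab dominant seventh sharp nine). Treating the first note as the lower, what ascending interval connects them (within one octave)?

The 3rd of Cm6 is Eb; the 7th of Ab7#9 (Ab dominant seventh sharp nine) is Gb.
Eb up to Gb is 3 semitones, a half step narrower than a major third, so the interval is minor.

minor third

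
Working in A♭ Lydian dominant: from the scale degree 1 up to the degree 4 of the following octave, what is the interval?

augmented eleventh

Spelling A♭ Lydian dominant: A♭ B♭ C D E♭ F G♭.
The scale degree 1 is A♭ and the 4th scale degree (up an octave) is D.
From A♭ to D: 18 semitones over an eleventh = augmented.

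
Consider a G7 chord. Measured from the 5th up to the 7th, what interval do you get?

minor 3rd

G7 (G dominant seventh) is spelled G–B–D–F.
That puts D below F.
3 letter names make it a third; at 3 semitones (a half step narrower than major) the quality is minor.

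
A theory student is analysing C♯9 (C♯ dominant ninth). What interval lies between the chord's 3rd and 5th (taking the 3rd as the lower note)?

C♯9 (C♯ dominant ninth) is spelled C♯, E♯, G♯, B, D♯.
So we need the interval from E♯ up to G♯.
3 letter names make it a third; at 3 semitones (a half step narrower than major) the quality is minor.

minor 3rd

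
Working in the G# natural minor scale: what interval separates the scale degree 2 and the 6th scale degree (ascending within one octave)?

G# natural minor: G# A# B C# D# E F#.
The scale degree 2 is A# and the scale degree 6 is E.
From A# to E: 6 semitones over a fifth = diminished.

diminished fifth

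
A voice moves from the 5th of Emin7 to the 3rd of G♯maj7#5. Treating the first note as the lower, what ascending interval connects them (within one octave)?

augmented unison

Emin7 has B as its 5th, and G♯maj7#5 has B♯ as its 3rd.
From B to B♯: 1 semitone over a unison = augmented.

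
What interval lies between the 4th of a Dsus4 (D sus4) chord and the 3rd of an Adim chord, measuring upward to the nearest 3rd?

The 4th of Dsus4 (D sus4) is G; the 3rd of Adim is C.
G up to C spans 4 letter names and 5 semitones — a perfect fourth.

P4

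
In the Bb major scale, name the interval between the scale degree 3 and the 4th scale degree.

minor 2nd

Spelling the Bb major scale: Bb C D Eb F G A.
That puts D below Eb.
From D to Eb: 1 semitone over a second = minor.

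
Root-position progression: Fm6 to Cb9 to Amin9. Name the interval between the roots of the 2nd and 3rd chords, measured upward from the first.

The roots are Cb and A.
Cb up to A is 10 semitones, a half step wider than a major sixth, so the interval is augmented.

A6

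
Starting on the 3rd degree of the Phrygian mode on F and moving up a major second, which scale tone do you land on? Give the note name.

Bb

The scale is F Gb Ab Bb C Db Eb.
The 3rd degree is Ab; a major second above that is Bb — scale degree 4.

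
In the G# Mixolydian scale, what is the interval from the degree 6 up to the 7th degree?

minor second

Spelling the G# Mixolydian scale: G# A# B# C# D# E# F#.
Degree 6 = E#; degree 7 = F#.
From E# to F#: 1 semitone over a second = minor.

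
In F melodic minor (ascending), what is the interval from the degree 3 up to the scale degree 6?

A4

F melodic minor: F G Ab Bb C D E.
The degree 3 is Ab and the degree 6 is D.
From Ab to D: 6 semitones over a fourth = augmented.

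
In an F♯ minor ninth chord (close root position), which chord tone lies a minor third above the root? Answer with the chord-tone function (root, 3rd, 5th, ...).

F♯ minor ninth is spelled F♯–A–C♯–E–G♯.
The root is F♯. A minor third above F♯ is A.
A is the chord's 3rd.

3rd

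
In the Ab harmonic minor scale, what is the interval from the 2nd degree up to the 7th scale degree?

The scale runs Ab Bb Cb Db Eb Fb G.
That puts Bb below G.
Counting 6 letters and 9 half steps from Bb gives a major sixth.

major sixth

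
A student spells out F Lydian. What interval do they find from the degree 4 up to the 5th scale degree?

m2

Spelling F Lydian: F G A B C D E.
The degree 4 is B and the 5th degree is C.
B up to C is 1 semitone, a half step narrower than a major second, so the interval is minor.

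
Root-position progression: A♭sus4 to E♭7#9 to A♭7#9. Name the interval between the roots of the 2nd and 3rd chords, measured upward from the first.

perfect 4th

The roots are E♭ and A♭.
Counting 4 letters and 5 half steps from E♭ gives a perfect fourth.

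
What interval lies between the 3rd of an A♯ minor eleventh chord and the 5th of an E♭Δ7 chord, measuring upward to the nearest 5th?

A♯ minor eleventh has C♯ as its 3rd, and E♭Δ7 has B♭ as its 5th.
From C♯ to B♭: 9 semitones over a seventh = diminished.

diminished seventh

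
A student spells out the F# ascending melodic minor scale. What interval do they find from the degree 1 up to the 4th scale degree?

Spelling the F# ascending melodic minor scale: F# G# A B C# D# E#.
That puts F# below B.
F# up to B spans 4 letter names and 5 semitones — a perfect fourth.

perfect fourth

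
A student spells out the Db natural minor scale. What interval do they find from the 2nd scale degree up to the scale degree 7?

minor sixth

Spelling the Db natural minor scale: Db Eb Fb Gb Ab Bbb Cb.
2nd scale degree = Eb; degree 7 = Cb.
6 letter names make it a sixth; at 8 semitones (a half step narrower than major) the quality is minor.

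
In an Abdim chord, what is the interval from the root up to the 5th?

d5

The chord tones of Ab° (Ab diminished) are Ab–Cb–Ebb.
So we need the interval from Ab up to Ebb.
From Ab to Ebb: 6 semitones over a fifth = diminished.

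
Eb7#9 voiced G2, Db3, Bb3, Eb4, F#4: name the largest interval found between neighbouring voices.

Adjacent intervals: G2→Db3 = diminished fifth; Db3→Bb3 = major sixth; Bb3→Eb4 = perfect fourth; Eb4→F#4 = augmented second.
The largest is Db3 to Bb3, a major sixth (9 semitones).

M6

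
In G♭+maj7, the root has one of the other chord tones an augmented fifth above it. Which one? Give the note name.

G♭maj7#5 (G♭ augmented major seventh) is spelled G♭–B♭–D–F.
The root is G♭. An augmented fifth above G♭ is D.
D is the chord's 5th.

D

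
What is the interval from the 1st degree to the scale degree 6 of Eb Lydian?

major sixth

Eb lydian: Eb F G A Bb C D.
That puts Eb below C.
From Eb to C is 9 semitones, exactly the major sixth.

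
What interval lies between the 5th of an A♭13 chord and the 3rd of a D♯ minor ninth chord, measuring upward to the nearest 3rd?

augmented 2nd

The 5th of A♭13 is E♭; the 3rd of D♯ minor ninth is F♯.
From E♭ to F♯: 3 semitones over a second = augmented.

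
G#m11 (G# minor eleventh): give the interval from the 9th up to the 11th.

m3

Spelling the chord: G#–B–D#–F#–A#–C#.
So we need the interval from A# up to C#.
3 letter names make it a third; at 3 semitones (a half step narrower than major) the quality is minor.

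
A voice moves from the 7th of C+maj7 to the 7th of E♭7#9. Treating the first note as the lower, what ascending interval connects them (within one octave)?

The 7th of C+maj7 is B; the 7th of E♭7#9 is D♭.
3 letter names make it a third; at 2 semitones (a whole step narrower than major) the quality is diminished.

diminished 3rd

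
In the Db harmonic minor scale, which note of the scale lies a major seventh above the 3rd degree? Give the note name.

Eb

The scale is Db Eb Fb Gb Ab Bbb C.
The 3rd degree is Fb; a major seventh above that is Eb — scale degree 2.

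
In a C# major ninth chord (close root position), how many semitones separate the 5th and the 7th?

4

C#maj9 (C# major ninth) is spelled C#–E#–G#–B#–D#.
G# to B# is a major third: 4 semitones.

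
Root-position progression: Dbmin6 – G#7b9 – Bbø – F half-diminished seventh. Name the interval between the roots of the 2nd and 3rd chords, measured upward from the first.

diminished third

The roots are G# and Bb.
3 letter names make it a third; at 2 semitones (a whole step narrower than major) the quality is diminished.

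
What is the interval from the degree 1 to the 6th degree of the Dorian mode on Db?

major 6th

Spelling the Dorian mode on Db: Db Eb Fb Gb Ab Bb Cb.
The degree 1 is Db and the 6th degree is Bb.
From Db to Bb is 9 semitones, exactly the major sixth.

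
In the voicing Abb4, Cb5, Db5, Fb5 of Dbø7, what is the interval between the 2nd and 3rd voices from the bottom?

Those voices are Cb5 and Db5.
Cb up to Db spans 2 letter names and 2 semitones — a major second.

major 2nd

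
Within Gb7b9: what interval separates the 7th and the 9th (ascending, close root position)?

minor third

The chord tones of Gb7b9 are Gb-Bb-Db-Fb-Abb.
The 7th is Fb and the 9th is Abb.
3 letter names make it a third; at 3 semitones (a half step narrower than major) the quality is minor.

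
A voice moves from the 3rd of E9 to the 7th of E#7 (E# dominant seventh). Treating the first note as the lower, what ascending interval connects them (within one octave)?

E9 has G# as its 3rd, and E#7 (E# dominant seventh) has D# as its 7th.
G# up to D# spans 5 letter names and 7 semitones — a perfect fifth.

perfect fifth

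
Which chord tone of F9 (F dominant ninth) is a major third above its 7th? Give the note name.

G

F dominant ninth is spelled F A C Eb G.
The 7th is Eb. A major third above Eb is G.
G is the chord's 9th.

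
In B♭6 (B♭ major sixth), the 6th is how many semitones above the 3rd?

5

B♭ major sixth is spelled B♭, D, F, G.
D to G is a perfect fourth: 5 semitones.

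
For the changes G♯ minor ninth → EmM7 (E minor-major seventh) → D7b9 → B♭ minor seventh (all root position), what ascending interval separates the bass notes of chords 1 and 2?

minor 6th

The roots are G♯ and E.
G♯ up to E is 8 semitones, a half step narrower than a major sixth, so the interval is minor.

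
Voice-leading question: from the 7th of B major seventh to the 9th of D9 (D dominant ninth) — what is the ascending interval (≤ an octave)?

The 7th of B major seventh is A♯; the 9th of D9 (D dominant ninth) is E.
From A♯ to E: 6 semitones over a fifth = diminished.

diminished 5th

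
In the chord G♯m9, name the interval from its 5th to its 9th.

Spelling the chord: G♯–B–D♯–F♯–A♯.
So we need the interval from D♯ up to A♯.
Counting 5 letters and 7 half steps from D♯ gives a perfect fifth.

perfect fifth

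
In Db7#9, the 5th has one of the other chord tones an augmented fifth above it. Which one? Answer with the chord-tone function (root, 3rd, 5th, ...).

The chord tones of Db7#9 are Db F Ab Cb E.
The 5th is Ab. An augmented fifth above Ab is E.
E is the chord's 9th.

9th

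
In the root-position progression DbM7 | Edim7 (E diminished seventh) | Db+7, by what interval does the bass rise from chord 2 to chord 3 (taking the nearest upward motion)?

The roots are E and Db.
7 letter names make it a seventh; at 9 semitones (a whole step narrower than major) the quality is diminished.

d7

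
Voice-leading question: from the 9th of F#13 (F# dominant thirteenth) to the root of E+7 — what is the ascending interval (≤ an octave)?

minor sixth

F#13 (F# dominant thirteenth) has G# as its 9th, and E+7 has E as its root.
G# up to E is 8 semitones, a half step narrower than a major sixth, so the interval is minor.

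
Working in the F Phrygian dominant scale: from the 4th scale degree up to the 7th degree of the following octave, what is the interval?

perfect eleventh

F phrygian dominant: F Gb A Bb C Db Eb.
So we need the interval from Bb up to Eb.
Counting 11 letters and 17 half steps from Bb gives a perfect eleventh.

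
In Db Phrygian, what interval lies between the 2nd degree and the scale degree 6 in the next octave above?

perfect twelfth

The scale runs Db Ebb Fb Gb Ab Bbb Cb.
So we need the interval from Ebb up to Bbb.
Ebb up to Bbb spans 12 letter names and 19 semitones — a perfect twelfth.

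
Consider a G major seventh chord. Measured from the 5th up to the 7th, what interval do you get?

major 3rd

GΔ7: G–B–D–F#.
5th = D; 7th = F#.
From D to F# is 4 semitones, exactly the major third.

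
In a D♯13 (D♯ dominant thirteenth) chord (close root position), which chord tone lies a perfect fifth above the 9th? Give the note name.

B#

D♯ dominant thirteenth: D♯ F𝄪 A♯ C♯ E♯ B♯.
The 9th is E♯. A perfect fifth above E♯ is B♯.
B♯ is the chord's 13th.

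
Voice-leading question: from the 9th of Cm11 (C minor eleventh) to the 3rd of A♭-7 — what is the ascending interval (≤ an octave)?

The 9th of Cm11 (C minor eleventh) is D; the 3rd of A♭-7 is C♭.
7 letter names make it a seventh; at 9 semitones (a whole step narrower than major) the quality is diminished.

diminished seventh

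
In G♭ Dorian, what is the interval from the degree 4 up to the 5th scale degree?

major second

G♭ dorian: G♭ A♭ B𝄫 C♭ D♭ E♭ F♭.
The degree 4 is C♭ and the degree 5 is D♭.
From C♭ to D♭ is 2 semitones, exactly the major second.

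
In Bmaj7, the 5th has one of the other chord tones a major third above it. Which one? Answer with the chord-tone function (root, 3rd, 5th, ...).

7th

The chord tones of B major seventh are B–D♯–F♯–A♯.
The 5th is F♯. A major third above F♯ is A♯.
A♯ is the chord's 7th.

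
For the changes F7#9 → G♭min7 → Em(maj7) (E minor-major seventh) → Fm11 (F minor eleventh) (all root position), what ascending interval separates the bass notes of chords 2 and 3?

augmented sixth

The roots are G♭ and E.
G♭ up to E is 10 semitones, a half step wider than a major sixth, so the interval is augmented.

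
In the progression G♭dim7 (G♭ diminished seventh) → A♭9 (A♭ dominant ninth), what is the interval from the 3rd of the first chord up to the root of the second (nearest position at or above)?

major seventh

G♭dim7 (G♭ diminished seventh) has B𝄫 as its 3rd, and A♭9 (A♭ dominant ninth) has A♭ as its root.
B𝄫 up to A♭ spans 7 letter names and 11 semitones — a major seventh.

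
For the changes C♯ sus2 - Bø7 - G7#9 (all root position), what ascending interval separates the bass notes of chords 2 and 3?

minor sixth

The roots are B and G.
6 letter names make it a sixth; at 8 semitones (a half step narrower than major) the quality is minor.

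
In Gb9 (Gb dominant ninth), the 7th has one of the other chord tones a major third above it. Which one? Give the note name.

Ab

The chord tones of Gb9 (Gb dominant ninth) are Gb, Bb, Db, Fb, Ab.
The 7th is Fb. A major third above Fb is Ab.
Ab is the chord's 9th.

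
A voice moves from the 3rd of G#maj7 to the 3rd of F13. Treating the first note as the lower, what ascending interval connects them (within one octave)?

The 3rd of G#maj7 is B#; the 3rd of F13 is A.
From B# to A: 9 semitones over a seventh = diminished.

d7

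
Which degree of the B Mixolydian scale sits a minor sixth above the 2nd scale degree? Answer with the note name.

The scale is B C# D# E F# G# A.
The 2nd scale degree is C#; a minor sixth above that is A — scale degree 7.

A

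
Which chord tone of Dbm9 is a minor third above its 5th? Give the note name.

The chord tones of Dbmin9 are Db-Fb-Ab-Cb-Eb.
The 5th is Ab. A minor third above Ab is Cb.
Cb is the chord's 7th.

Cb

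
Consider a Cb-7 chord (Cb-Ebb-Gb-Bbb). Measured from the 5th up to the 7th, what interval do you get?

That puts Gb below Bbb.
Gb up to Bbb is 3 semitones, a half step narrower than a major third, so the interval is minor.

minor 3rd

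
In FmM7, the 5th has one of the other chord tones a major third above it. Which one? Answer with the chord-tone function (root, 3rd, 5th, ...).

7th

Spelling the chord: F–Ab–C–E.
The 5th is C. A major third above C is E.
E is the chord's 7th.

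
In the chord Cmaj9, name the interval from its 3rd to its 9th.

Cmaj9 (C major ninth): C E G B D.
3rd = E; 9th = D.
7 letter names make it a seventh; at 10 semitones (a half step narrower than major) the quality is minor.

m7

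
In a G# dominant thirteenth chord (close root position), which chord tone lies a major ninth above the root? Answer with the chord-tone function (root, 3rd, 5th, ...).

9th

G#13 is spelled G# B# D# F# A# E#.
The root is G#. A major ninth above G# is A#.
A# is the chord's 9th.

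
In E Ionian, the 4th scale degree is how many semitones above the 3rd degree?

1

The scale is E F♯ G♯ A B C♯ D♯.
G♯ up to A is a minor second — 1 semitone.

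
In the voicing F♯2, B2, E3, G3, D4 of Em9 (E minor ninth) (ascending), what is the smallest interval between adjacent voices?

Adjacent intervals: F♯2→B2 = perfect fourth; B2→E3 = perfect fourth; E3→G3 = minor third; G3→D4 = perfect fifth.
The smallest is E3 to G3, a minor third (3 semitones).

minor third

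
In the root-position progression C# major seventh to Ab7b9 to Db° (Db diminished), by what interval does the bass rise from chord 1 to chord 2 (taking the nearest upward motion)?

diminished 6th

The roots are C# and Ab.
C# up to Ab is 7 semitones, a whole step narrower than a major sixth, so the interval is diminished.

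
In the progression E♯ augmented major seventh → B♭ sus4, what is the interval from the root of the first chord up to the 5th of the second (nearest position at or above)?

The root of E♯ augmented major seventh is E♯; the 5th of B♭ sus4 is F.
From E♯ to F: 0 semitones over a second = diminished.

diminished second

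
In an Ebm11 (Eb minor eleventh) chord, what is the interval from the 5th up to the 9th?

P5

Spelling the chord: Eb Gb Bb Db F Ab.
That puts Bb below F.
From Bb to F is 7 semitones, exactly the perfect fifth.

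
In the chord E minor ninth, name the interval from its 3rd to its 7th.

Spelling the chord: E, G, B, D, F♯.
So we need the interval from G up to D.
G up to D spans 5 letter names and 7 semitones — a perfect fifth.

perfect fifth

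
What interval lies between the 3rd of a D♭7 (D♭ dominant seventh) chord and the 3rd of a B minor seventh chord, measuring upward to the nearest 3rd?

major sixth

The 3rd of D♭7 (D♭ dominant seventh) is F; the 3rd of B minor seventh is D.
F up to D spans 6 letter names and 9 semitones — a major sixth.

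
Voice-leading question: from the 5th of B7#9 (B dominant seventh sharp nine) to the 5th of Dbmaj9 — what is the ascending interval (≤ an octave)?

diminished 3rd

B7#9 (B dominant seventh sharp nine) has F# as its 5th, and Dbmaj9 has Ab as its 5th.
3 letter names make it a third; at 2 semitones (a whole step narrower than major) the quality is diminished.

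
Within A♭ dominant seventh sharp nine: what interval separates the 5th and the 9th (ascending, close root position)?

Spelling the chord: A♭, C, E♭, G♭, B.
That puts E♭ below B.
From E♭ to B: 8 semitones over a fifth = augmented.

augmented fifth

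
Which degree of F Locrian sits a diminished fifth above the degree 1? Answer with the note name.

The scale is F G♭ A♭ B♭ C♭ D♭ E♭.
The degree 1 is F; a diminished fifth above that is C♭ — scale degree 5.

Cb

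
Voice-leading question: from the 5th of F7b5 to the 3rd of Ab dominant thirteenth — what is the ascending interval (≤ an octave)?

A1

The 5th of F7b5 is Cb; the 3rd of Ab dominant thirteenth is C.
From Cb to C: 1 semitone over a unison = augmented.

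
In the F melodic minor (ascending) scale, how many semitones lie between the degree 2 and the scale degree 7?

9

The scale is F G Ab Bb C D E.
G up to E is a major sixth — 9 semitones.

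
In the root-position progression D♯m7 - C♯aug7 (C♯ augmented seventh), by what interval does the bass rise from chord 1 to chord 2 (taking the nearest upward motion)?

minor seventh

The roots are D♯ and C♯.
D♯ up to C♯ is 10 semitones, a half step narrower than a major seventh, so the interval is minor.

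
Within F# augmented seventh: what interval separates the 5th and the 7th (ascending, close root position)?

d3

The chord tones of F#7#5 (F# augmented seventh) are F#, A#, C##, E.
5th = C##; 7th = E.
3 letter names make it a third; at 2 semitones (a whole step narrower than major) the quality is diminished.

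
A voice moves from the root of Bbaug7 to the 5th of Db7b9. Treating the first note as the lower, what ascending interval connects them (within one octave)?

The root of Bbaug7 is Bb; the 5th of Db7b9 is Ab.
From Bb to Ab: 10 semitones over a seventh = minor.

m7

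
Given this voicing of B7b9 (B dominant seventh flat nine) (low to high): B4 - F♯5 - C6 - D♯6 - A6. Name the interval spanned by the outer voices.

m14

The outer voices are B4 and A6.
From B to A: 22 semitones over a fourteenth = minor.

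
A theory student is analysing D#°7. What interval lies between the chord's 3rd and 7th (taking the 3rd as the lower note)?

diminished fifth

D#°7 is spelled D#–F#–A–C.
So we need the interval from F# up to C.
F# up to C is 6 semitones, a half step narrower than a perfect fifth, so the interval is diminished.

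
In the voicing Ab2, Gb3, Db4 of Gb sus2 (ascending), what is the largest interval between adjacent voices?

minor 7th

Adjacent intervals: Ab2→Gb3 = minor seventh; Gb3→Db4 = perfect fifth.
The largest is Ab2 to Gb3, a minor seventh (10 semitones).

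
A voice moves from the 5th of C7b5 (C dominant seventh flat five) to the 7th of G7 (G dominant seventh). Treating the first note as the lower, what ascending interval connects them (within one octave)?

major seventh

C7b5 (C dominant seventh flat five) has G♭ as its 5th, and G7 (G dominant seventh) has F as its 7th.
From G♭ to F is 11 semitones, exactly the major seventh.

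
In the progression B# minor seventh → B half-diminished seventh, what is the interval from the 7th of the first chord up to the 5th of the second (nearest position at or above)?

The 7th of B# minor seventh is A#; the 5th of B half-diminished seventh is F.
6 letter names make it a sixth; at 7 semitones (a whole step narrower than major) the quality is diminished.

diminished sixth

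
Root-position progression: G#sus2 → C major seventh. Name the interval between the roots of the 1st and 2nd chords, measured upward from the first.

The roots are G# and C.
4 letter names make it a fourth; at 4 semitones (a half step narrower than perfect) the quality is diminished.

diminished fourth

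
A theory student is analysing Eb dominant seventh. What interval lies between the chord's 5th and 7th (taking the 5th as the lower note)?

m3

The chord tones of Eb dominant seventh are Eb, G, Bb, Db.
So we need the interval from Bb up to Db.
From Bb to Db: 3 semitones over a third = minor.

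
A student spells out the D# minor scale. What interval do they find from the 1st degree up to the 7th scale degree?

D# natural minor: D# E# F# G# A# B C#.
1st degree = D#; degree 7 = C#.
From D# to C#: 10 semitones over a seventh = minor.

m7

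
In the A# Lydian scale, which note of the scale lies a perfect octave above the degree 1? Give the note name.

A#

The scale is A# B# C## D## E# F## G##.
The degree 1 is A#; a perfect octave above that is A# — scale degree 1.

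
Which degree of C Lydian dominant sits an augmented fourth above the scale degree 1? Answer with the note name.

The scale is C D E F# G A Bb.
The scale degree 1 is C; an augmented fourth above that is F# — scale degree 4.

F#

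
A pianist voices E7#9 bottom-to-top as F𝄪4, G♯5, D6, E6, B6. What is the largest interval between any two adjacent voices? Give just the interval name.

Adjacent intervals: F𝄪4→G♯5 = minor ninth; G♯5→D6 = diminished fifth; D6→E6 = major second; E6→B6 = perfect fifth.
The largest is F𝄪4 to G♯5, a minor ninth (13 semitones).

minor ninth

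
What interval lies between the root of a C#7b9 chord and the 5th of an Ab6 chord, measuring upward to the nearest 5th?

diminished third

C#7b9 has C# as its root, and Ab6 has Eb as its 5th.
C# up to Eb is 2 semitones, a whole step narrower than a major third, so the interval is diminished.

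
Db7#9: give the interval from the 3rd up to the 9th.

major seventh

Db7#9 is spelled Db–F–Ab–Cb–E.
That puts F below E.
From F to E is 11 semitones, exactly the major seventh.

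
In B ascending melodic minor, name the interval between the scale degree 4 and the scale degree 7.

B melodic minor: B C# D E F# G# A#.
So we need the interval from E up to A#.
4 letter names make it a fourth; at 6 semitones (a half step wider than perfect) the quality is augmented.

augmented fourth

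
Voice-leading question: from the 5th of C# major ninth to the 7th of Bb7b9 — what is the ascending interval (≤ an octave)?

diminished second

The 5th of C# major ninth is G#; the 7th of Bb7b9 is Ab.
G# up to Ab is 0 semitones, a whole step narrower than a major second, so the interval is diminished.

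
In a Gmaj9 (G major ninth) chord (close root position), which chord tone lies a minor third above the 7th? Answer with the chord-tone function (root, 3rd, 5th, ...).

Gmaj9 (G major ninth) is spelled G–B–D–F#–A.
The 7th is F#. A minor third above F# is A.
A is the chord's 9th.

9th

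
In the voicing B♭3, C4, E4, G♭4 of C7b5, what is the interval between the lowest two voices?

major second

Those voices are B♭3 and C4.
Counting 2 letters and 2 half steps from B♭ gives a major second.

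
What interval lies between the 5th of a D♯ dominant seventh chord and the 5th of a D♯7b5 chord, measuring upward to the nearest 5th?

The 5th of D♯ dominant seventh is A♯; the 5th of D♯7b5 is A.
From A♯ to A: 11 semitones over an octave = diminished.

diminished 8th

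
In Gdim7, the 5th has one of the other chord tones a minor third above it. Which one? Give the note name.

G°7: G B♭ D♭ F♭.
The 5th is D♭. A minor third above D♭ is F♭.
F♭ is the chord's 7th.

Fb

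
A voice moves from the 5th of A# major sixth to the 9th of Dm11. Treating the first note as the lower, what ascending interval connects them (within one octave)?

d8

A# major sixth has E# as its 5th, and Dm11 has E as its 9th.
E# up to E is 11 semitones, a half step narrower than a perfect octave, so the interval is diminished.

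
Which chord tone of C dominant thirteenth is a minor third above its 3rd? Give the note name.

G

C13 (C dominant thirteenth): C–E–G–Bb–D–A.
The 3rd is E. A minor third above E is G.
G is the chord's 5th.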